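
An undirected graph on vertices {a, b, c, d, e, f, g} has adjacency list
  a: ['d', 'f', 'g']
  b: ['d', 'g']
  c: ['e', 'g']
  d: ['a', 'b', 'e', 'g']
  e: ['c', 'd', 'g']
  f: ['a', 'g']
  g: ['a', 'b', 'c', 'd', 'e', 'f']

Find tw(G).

A width-2 tree decomposition is:
Bags: B1 = {b, d, g}  B2 = {d, e, g}  B3 = {a, d, g}  B4 = {c, e, g}  B5 = {a, f, g}
Tree: B1–B2, B2–B3, B2–B4, B3–B5
The largest bag has 3 vertices, giving width 2; this decomposition certifies tw(G) ≤ 2. On the other hand G contains the 3-clique {d, e, g}. A clique must lie in a single bag of any decomposition, so no decomposition can have width below 2. Therefore the treewidth is 2.

2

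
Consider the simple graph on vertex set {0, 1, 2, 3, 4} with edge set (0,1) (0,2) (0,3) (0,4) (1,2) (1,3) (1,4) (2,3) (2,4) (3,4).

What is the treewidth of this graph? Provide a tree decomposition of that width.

A single bag containing all 5 vertices is trivially a valid decomposition of width 4. For the lower bound, the 5 vertices {0, 1, 2, 3, 4} are pairwise adjacent, and any tree decomposition puts a clique entirely inside one bag — forcing width ≥ 4. The upper and lower bounds meet at 4, so that is the treewidth.

Treewidth 4.
One optimal decomposition is:
Bags: B1 = {0, 1, 2, 3, 4}
Tree: (single bag)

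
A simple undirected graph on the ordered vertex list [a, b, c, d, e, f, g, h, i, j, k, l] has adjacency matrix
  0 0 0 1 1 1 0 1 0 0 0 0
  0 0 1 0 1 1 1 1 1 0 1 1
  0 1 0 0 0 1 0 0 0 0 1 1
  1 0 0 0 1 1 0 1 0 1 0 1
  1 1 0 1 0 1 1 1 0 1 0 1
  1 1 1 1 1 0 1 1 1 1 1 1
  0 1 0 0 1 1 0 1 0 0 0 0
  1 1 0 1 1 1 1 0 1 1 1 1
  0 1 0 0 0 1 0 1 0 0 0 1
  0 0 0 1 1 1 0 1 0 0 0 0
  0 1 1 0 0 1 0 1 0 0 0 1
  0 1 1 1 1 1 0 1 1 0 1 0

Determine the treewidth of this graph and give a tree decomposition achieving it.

Treewidth 4.
Bags: B1 = {b, f, h, k, l}  B2 = {b, f, h, i, l}  B3 = {b, e, f, h, l}  B4 = {d, e, f, h, l}  B5 = {a, d, e, f, h}  B6 = {b, e, f, g, h}  B7 = {b, c, f, k, l}  B8 = {d, e, f, h, j}
Tree: B1–B2, B1–B3, B3–B4, B4–B5, B3–B6, B1–B7, B5–B8

The largest bag has 5 vertices, giving width 4; this decomposition certifies tw(G) ≤ 4. On the other hand G contains the 5-clique {d, e, f, h, j}. A clique must lie in a single bag of any decomposition, so no decomposition can have width below 4. Combining the bounds, tw(G) = 4.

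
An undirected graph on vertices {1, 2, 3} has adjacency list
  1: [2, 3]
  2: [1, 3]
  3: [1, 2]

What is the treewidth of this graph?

A width-2 tree decomposition is:
Bags: B1 = {1, 2, 3}
Tree: (single bag)
A single bag containing all 3 vertices is trivially a valid decomposition of width 2. On the other hand G contains the 3-clique {1, 2, 3}. A clique must lie in a single bag of any decomposition, so no decomposition can have width below 2. Hence tw(G) = 2 exactly.

2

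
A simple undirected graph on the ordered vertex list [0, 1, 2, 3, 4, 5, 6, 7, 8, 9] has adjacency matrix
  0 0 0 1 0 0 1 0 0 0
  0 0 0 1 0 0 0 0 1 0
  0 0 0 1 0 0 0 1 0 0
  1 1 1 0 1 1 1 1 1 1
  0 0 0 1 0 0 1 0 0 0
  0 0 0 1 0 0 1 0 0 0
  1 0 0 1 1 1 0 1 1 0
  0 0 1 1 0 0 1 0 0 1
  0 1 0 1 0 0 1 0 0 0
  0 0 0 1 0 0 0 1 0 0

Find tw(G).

2

A width-2 tree decomposition is:
Bags: B1 = {3, 6, 7}  B2 = {3, 7, 9}  B3 = {0, 3, 6}  B4 = {3, 6, 8}  B5 = {3, 4, 6}  B6 = {1, 3, 8}  B7 = {2, 3, 7}  B8 = {3, 5, 6}
Tree: B1–B2, B1–B3, B1–B4, B4–B5, B4–B6, B1–B7, B1–B8
Every bag has size at most 3, so the width is 3 − 1 = 2 and tw(G) ≤ 2. Conversely, {1, 3, 8} is a clique of size 3, and the vertices of any clique must share a bag in every tree decomposition; so some bag has ≥ 3 vertices and tw(G) ≥ 2. Therefore the treewidth is 2.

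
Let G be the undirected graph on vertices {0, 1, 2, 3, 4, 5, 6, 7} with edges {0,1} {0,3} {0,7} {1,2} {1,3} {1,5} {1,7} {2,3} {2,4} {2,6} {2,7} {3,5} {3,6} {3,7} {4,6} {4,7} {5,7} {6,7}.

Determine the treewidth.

3

A width-3 tree decomposition is:
Bags: B1 = {2, 3, 6, 7}  B2 = {1, 2, 3, 7}  B3 = {2, 4, 6, 7}  B4 = {1, 3, 5, 7}  B5 = {0, 1, 3, 7}
Tree: B1–B2, B1–B3, B2–B4, B2–B5
Each bag holds 4 vertices, so the decomposition has width 3, which upper-bounds the treewidth. Conversely, {0, 1, 3, 7} is a clique of size 4, and the vertices of any clique must share a bag in every tree decomposition; so some bag has ≥ 4 vertices and tw(G) ≥ 3. Therefore the treewidth is 3.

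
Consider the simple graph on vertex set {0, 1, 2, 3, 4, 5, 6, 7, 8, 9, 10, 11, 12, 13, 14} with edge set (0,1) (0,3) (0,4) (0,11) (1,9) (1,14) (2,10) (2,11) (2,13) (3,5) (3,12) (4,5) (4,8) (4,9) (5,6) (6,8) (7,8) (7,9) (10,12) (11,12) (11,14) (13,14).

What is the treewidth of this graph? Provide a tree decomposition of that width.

Treewidth 3.
One optimal decomposition is:
Bags: B1 = {6, 7, 8, 9}  B2 = {4, 6, 8, 9}  B3 = {4, 5, 6, 9}  B4 = {1, 4, 5, 9}  B5 = {0, 1, 4, 5}  B6 = {0, 1, 3, 5}  B7 = {0, 1, 3, 14}  B8 = {0, 3, 11, 14}  B9 = {3, 11, 12, 14}  B10 = {11, 12, 13, 14}  B11 = {2, 11, 12, 13}  B12 = {2, 10, 12, 13}
Tree: B1–B2, B2–B3, B3–B4, B4–B5, B5–B6, B6–B7, B7–B8, B8–B9, B9–B10, B10–B11, B11–B12

Every bag has size at most 4, so the width is 4 − 1 = 3 and tw(G) ≤ 3. For the lower bound: the 4 vertex sets {6,7,8}, {9}, {4}, {0,1,3,5} are disjoint, each induces a connected subgraph, and every pair is joined by at least one edge of G. Contracting each set to a single vertex therefore yields K_{4} as a minor, and since treewidth is minor-monotone, tw(G) ≥ tw(K_{4}) = 3. Combining the bounds, tw(G) = 3.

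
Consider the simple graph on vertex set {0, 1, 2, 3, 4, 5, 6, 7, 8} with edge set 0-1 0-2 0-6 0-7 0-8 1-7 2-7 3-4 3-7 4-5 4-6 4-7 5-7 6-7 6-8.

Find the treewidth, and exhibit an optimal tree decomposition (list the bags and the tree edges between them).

The largest bag has 3 vertices, giving width 2; this decomposition certifies tw(G) ≤ 2. For the lower bound, the 3 vertices {0, 6, 8} are pairwise adjacent, and any tree decomposition puts a clique entirely inside one bag — forcing width ≥ 2. Hence tw(G) = 2 exactly.

Treewidth 2.
Bags: B1 = {0, 1, 7}  B2 = {0, 6, 7}  B3 = {4, 6, 7}  B4 = {0, 6, 8}  B5 = {3, 4, 7}  B6 = {4, 5, 7}  B7 = {0, 2, 7}
Tree: B1–B2, B2–B3, B2–B4, B3–B5, B5–B6, B1–B7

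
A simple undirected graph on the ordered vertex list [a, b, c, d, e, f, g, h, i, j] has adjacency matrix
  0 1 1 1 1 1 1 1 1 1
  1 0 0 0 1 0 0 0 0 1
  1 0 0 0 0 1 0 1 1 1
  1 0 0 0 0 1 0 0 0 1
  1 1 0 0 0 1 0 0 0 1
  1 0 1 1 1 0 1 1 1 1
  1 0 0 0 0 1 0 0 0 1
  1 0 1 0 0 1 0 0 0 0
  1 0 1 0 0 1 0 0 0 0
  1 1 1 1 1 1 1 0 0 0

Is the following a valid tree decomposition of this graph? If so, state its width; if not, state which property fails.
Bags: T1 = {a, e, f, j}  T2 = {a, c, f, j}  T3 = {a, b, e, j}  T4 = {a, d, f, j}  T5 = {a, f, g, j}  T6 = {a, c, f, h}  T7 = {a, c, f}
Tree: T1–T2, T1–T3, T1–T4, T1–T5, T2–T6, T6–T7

No — vertex i appears in no bag.

A tree decomposition must satisfy three properties: every vertex lies in some bag; for every edge, both endpoints lie together in some bag; and for every vertex, the bags containing it form a connected subtree. Here vertex i appears in no bag, so the decomposition is invalid.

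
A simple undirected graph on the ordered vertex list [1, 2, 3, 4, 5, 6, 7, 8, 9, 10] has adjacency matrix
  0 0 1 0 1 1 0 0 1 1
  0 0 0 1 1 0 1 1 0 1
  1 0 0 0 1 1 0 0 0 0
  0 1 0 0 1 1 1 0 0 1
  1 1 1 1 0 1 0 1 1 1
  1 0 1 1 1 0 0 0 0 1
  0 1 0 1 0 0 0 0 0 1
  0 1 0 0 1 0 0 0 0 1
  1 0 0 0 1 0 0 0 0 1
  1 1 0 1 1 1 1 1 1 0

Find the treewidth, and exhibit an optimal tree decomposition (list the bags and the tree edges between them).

Treewidth 3.
Bags: B1 = {4, 5, 6, 10}  B2 = {2, 4, 5, 10}  B3 = {1, 5, 6, 10}  B4 = {2, 5, 8, 10}  B5 = {2, 4, 7, 10}  B6 = {1, 3, 5, 6}  B7 = {1, 5, 9, 10}
Tree: B1–B2, B1–B3, B2–B4, B2–B5, B3–B6, B3–B7

Every bag has size at most 4, so the width is 4 − 1 = 3 and tw(G) ≤ 3. Conversely, {2, 5, 8, 10} is a clique of size 4, and the vertices of any clique must share a bag in every tree decomposition; so some bag has ≥ 4 vertices and tw(G) ≥ 3. Combining the bounds, tw(G) = 3.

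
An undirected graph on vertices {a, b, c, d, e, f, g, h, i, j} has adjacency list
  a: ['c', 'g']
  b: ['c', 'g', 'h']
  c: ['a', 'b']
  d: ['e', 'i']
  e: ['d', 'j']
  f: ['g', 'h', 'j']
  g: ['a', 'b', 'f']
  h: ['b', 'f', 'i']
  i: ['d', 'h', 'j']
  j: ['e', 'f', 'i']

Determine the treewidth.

A width-2 tree decomposition is:
Bags: B1 = {a, c, g}  B2 = {b, c, g}  B3 = {b, f, g}  B4 = {b, f, h}  B5 = {f, h, j}  B6 = {h, i, j}  B7 = {e, i, j}  B8 = {d, e, i}
Tree: B1–B2, B2–B3, B3–B4, B4–B5, B5–B6, B6–B7, B7–B8
Every bag has size at most 3, so the width is 3 − 1 = 2 and tw(G) ≤ 2. The edges a–c–b–g–a form a cycle, so G is not a tree and its treewidth is at least 2. Therefore the treewidth is 2.

2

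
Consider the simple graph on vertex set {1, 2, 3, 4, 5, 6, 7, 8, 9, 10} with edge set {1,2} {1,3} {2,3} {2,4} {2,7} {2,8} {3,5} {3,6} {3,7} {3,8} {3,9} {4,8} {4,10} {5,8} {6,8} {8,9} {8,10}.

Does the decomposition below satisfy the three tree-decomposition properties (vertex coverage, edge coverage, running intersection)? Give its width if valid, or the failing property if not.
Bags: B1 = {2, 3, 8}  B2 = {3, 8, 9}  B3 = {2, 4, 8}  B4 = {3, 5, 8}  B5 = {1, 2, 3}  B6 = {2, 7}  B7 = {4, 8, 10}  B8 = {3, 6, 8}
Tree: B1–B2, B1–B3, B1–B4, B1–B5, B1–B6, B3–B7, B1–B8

No — edge (3,7) lies in no bag.

A tree decomposition must satisfy three properties: every vertex lies in some bag; for every edge, both endpoints lie together in some bag; and for every vertex, the bags containing it form a connected subtree. Here edge (3,7) lies in no bag, so the decomposition is invalid.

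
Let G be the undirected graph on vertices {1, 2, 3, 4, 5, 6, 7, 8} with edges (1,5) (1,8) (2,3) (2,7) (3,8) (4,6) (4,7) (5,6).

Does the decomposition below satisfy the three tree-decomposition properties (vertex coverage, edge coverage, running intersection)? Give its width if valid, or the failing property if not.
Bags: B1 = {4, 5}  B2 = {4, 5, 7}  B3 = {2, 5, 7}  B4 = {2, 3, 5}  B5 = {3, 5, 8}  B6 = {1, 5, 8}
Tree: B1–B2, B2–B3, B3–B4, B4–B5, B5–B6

A tree decomposition must satisfy three properties: every vertex lies in some bag; for every edge, both endpoints lie together in some bag; and for every vertex, the bags containing it form a connected subtree. Here vertex 6 appears in no bag, so the decomposition is invalid.

No — vertex 6 appears in no bag.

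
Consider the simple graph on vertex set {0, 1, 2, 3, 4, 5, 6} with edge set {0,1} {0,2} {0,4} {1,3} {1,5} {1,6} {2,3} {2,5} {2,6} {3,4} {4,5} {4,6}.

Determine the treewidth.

A width-3 tree decomposition is:
Bags: B1 = {0, 1, 2, 4}  B2 = {1, 2, 3, 4}  B3 = {1, 2, 4, 6}  B4 = {1, 2, 4, 5}
Tree: B1–B2, B2–B3, B3–B4
Every bag has size at most 4, so the width is 4 − 1 = 3 and tw(G) ≤ 3. For the lower bound: the 4 vertex sets {0,2}, {1,3}, {4}, {6} are disjoint, each induces a connected subgraph, and every pair is joined by at least one edge of G. Contracting each set to a single vertex therefore yields K_{4} as a minor, and since treewidth is minor-monotone, tw(G) ≥ tw(K_{4}) = 3. Therefore the treewidth is 3.

3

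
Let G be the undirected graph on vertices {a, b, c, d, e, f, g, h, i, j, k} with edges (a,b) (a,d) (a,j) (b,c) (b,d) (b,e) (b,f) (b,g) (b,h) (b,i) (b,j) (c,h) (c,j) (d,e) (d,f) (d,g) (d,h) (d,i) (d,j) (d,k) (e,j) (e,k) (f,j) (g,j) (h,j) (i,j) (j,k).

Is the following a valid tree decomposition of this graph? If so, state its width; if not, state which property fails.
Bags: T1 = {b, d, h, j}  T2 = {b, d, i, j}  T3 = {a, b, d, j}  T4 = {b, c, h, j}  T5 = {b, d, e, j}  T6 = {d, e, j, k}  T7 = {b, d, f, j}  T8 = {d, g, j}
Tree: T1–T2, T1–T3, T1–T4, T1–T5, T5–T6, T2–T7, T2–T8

A tree decomposition must satisfy three properties: every vertex lies in some bag; for every edge, both endpoints lie together in some bag; and for every vertex, the bags containing it form a connected subtree. Here edge (b,g) lies in no bag, so the decomposition is invalid.

No — edge (b,g) lies in no bag.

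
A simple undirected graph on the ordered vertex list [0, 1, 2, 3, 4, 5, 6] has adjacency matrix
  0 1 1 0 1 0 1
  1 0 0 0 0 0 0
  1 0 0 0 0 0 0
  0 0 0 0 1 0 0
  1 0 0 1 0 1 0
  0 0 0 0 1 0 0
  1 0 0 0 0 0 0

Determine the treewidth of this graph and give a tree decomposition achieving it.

Each bag holds 2 vertices, so the decomposition has width 1, which upper-bounds the treewidth. Any graph with an edge has treewidth ≥ 1, and G has the edge 6–0. Hence tw(G) = 1 exactly.

Treewidth 1.
One such decomposition:
Bags: B1 = {0, 6}  B2 = {0, 4}  B3 = {3, 4}  B4 = {4, 5}  B5 = {0, 2}  B6 = {0, 1}
Tree: B1–B2, B2–B3, B3–B4, B2–B5, B1–B6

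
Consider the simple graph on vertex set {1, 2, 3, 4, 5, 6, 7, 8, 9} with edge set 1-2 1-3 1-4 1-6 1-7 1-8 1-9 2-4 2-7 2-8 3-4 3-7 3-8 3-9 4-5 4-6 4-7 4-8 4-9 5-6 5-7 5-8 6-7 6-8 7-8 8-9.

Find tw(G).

4

A width-4 tree decomposition is:
Bags: B1 = {1, 3, 4, 7, 8}  B2 = {1, 4, 6, 7, 8}  B3 = {4, 5, 6, 7, 8}  B4 = {1, 2, 4, 7, 8}  B5 = {1, 3, 4, 8, 9}
Tree: B1–B2, B2–B3, B1–B4, B1–B5
Every bag has size at most 5, so the width is 5 − 1 = 4 and tw(G) ≤ 4. Conversely, {1, 3, 4, 8, 9} is a clique of size 5, and the vertices of any clique must share a bag in every tree decomposition; so some bag has ≥ 5 vertices and tw(G) ≥ 4. Combining the bounds, tw(G) = 4.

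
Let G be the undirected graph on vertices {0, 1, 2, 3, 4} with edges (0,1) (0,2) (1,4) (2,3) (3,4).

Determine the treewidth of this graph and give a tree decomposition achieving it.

Treewidth 2.
Bags: B1 = {0, 2, 3}  B2 = {0, 1, 3}  B3 = {1, 3, 4}
Tree: B1–B2, B2–B3

Every bag has size at most 3, so the width is 3 − 1 = 2 and tw(G) ≤ 2. Since 3–2–0–1–4–3 is a cycle in G, G is not acyclic. Forests are exactly the graphs of treewidth ≤ 1, so tw(G) ≥ 2. Therefore the treewidth is 2.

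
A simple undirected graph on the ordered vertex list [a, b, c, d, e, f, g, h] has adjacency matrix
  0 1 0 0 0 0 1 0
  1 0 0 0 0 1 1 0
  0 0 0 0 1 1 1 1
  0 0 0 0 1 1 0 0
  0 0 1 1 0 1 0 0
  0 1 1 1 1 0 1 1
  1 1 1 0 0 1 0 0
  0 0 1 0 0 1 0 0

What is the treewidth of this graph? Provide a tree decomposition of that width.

Treewidth 2.
One such decomposition:
Bags: B1 = {c, f, g}  B2 = {b, f, g}  B3 = {c, f, h}  B4 = {c, e, f}  B5 = {d, e, f}  B6 = {a, b, g}
Tree: B1–B2, B1–B3, B3–B4, B4–B5, B2–B6

The largest bag has 3 vertices, giving width 2; this decomposition certifies tw(G) ≤ 2. For the lower bound, the 3 vertices {a, b, g} are pairwise adjacent, and any tree decomposition puts a clique entirely inside one bag — forcing width ≥ 2. Hence tw(G) = 2 exactly.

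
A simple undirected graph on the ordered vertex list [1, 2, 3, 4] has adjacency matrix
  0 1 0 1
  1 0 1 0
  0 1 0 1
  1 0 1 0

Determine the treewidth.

A width-2 tree decomposition is:
Bags: B1 = {1, 2, 4}  B2 = {2, 3, 4}
Tree: B1–B2
The largest bag has 3 vertices, giving width 2; this decomposition certifies tw(G) ≤ 2. Since 4–1–2–3–4 is a cycle in G, G is not acyclic. Forests are exactly the graphs of treewidth ≤ 1, so tw(G) ≥ 2. The upper and lower bounds meet at 2, so that is the treewidth.

2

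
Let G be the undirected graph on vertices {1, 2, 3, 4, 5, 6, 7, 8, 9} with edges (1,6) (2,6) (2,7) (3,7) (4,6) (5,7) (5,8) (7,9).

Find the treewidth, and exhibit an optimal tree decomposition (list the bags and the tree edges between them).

The largest bag has 2 vertices, giving width 1; this decomposition certifies tw(G) ≤ 1. Since G has at least one edge (e.g. 5–7), it is not an edgeless graph, so tw(G) ≥ 1. Therefore the treewidth is 1.

Treewidth 1.
One optimal decomposition is:
Bags: B1 = {5, 7}  B2 = {2, 7}  B3 = {2, 6}  B4 = {5, 8}  B5 = {4, 6}  B6 = {3, 7}  B7 = {7, 9}  B8 = {1, 6}
Tree: B1–B2, B2–B3, B1–B4, B3–B5, B2–B6, B6–B7, B5–B8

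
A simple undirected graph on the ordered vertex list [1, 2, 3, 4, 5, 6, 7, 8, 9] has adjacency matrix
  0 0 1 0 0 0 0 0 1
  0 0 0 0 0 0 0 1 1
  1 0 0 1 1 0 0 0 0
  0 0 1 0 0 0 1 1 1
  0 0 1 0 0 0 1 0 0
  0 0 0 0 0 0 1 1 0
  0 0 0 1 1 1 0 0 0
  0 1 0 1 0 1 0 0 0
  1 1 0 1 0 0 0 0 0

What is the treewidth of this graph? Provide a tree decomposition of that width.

Treewidth 3.
One such decomposition:
Bags: B1 = {1, 2, 8, 9}  B2 = {1, 4, 8, 9}  B3 = {1, 3, 4, 8}  B4 = {3, 4, 6, 8}  B5 = {3, 4, 6, 7}  B6 = {3, 5, 6, 7}
Tree: B1–B2, B2–B3, B3–B4, B4–B5, B5–B6

Every bag has size at most 4, so the width is 4 − 1 = 3 and tw(G) ≤ 3. For the lower bound: the 4 vertex sets {1,2,9}, {8}, {4}, {3,5,6,7} are disjoint, each induces a connected subgraph, and every pair is joined by at least one edge of G. Contracting each set to a single vertex therefore yields K_{4} as a minor, and since treewidth is minor-monotone, tw(G) ≥ tw(K_{4}) = 3. Combining the bounds, tw(G) = 3.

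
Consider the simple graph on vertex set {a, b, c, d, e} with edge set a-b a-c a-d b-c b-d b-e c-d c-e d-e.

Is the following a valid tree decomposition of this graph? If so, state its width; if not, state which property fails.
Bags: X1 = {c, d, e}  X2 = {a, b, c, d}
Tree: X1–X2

A tree decomposition must satisfy three properties: every vertex lies in some bag; for every edge, both endpoints lie together in some bag; and for every vertex, the bags containing it form a connected subtree. Here edge (b,e) lies in no bag, so the decomposition is invalid.

No — edge (b,e) lies in no bag.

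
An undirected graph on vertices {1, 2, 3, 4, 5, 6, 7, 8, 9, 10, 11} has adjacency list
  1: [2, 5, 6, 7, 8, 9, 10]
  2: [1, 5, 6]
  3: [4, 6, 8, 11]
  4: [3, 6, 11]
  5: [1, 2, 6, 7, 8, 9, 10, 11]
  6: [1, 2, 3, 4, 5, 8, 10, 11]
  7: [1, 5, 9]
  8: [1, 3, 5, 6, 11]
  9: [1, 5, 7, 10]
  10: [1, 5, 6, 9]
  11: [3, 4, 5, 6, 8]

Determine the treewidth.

A width-3 tree decomposition is:
Bags: B1 = {1, 5, 6, 10}  B2 = {1, 5, 9, 10}  B3 = {1, 5, 6, 8}  B4 = {5, 6, 8, 11}  B5 = {1, 5, 7, 9}  B6 = {3, 6, 8, 11}  B7 = {1, 2, 5, 6}  B8 = {3, 4, 6, 11}
Tree: B1–B2, B1–B3, B3–B4, B2–B5, B4–B6, B3–B7, B6–B8
Each bag holds 4 vertices, so the decomposition has width 3, which upper-bounds the treewidth. Conversely, {3, 6, 8, 11} is a clique of size 4, and the vertices of any clique must share a bag in every tree decomposition; so some bag has ≥ 4 vertices and tw(G) ≥ 3. The upper and lower bounds meet at 3, so that is the treewidth.

3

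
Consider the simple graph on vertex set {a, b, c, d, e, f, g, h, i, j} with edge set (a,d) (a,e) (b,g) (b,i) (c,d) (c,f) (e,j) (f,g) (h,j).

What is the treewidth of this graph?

1

A width-1 tree decomposition is:
Bags: B1 = {b, i}  B2 = {b, g}  B3 = {f, g}  B4 = {c, f}  B5 = {c, d}  B6 = {a, d}  B7 = {a, e}  B8 = {e, j}  B9 = {h, j}
Tree: B1–B2, B2–B3, B3–B4, B4–B5, B5–B6, B6–B7, B7–B8, B8–B9
The largest bag has 2 vertices, giving width 1; this decomposition certifies tw(G) ≤ 1. Since G has at least one edge (e.g. i–b), it is not an edgeless graph, so tw(G) ≥ 1. Combining the bounds, tw(G) = 1.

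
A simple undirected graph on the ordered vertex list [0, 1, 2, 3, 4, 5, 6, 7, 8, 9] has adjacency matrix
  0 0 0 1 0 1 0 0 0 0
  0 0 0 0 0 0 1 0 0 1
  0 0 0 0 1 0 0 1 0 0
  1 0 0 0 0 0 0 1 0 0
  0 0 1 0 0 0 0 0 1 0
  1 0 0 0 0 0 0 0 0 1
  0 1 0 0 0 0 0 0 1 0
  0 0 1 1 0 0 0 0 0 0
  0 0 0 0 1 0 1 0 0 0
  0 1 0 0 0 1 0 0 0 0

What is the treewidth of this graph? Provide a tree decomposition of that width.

Treewidth 2.
One such decomposition:
Bags: B1 = {2, 4, 8}  B2 = {2, 7, 8}  B3 = {3, 7, 8}  B4 = {0, 3, 8}  B5 = {0, 5, 8}  B6 = {5, 8, 9}  B7 = {1, 8, 9}  B8 = {1, 6, 8}
Tree: B1–B2, B2–B3, B3–B4, B4–B5, B5–B6, B6–B7, B7–B8

Each bag holds 3 vertices, so the decomposition has width 2, which upper-bounds the treewidth. For the lower bound, G contains the cycle 8–4–2–7–3–0–5–9–1–6–8, so G is not a forest; only forests have treewidth ≤ 1, hence tw(G) ≥ 2. Combining the bounds, tw(G) = 2.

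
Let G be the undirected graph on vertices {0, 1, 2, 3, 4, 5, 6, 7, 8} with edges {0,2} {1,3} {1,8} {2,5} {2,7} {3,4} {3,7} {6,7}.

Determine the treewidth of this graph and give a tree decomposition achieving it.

Treewidth 1.
One such decomposition:
Bags: B1 = {3, 7}  B2 = {6, 7}  B3 = {2, 7}  B4 = {2, 5}  B5 = {3, 4}  B6 = {1, 3}  B7 = {1, 8}  B8 = {0, 2}
Tree: B1–B2, B2–B3, B3–B4, B1–B5, B5–B6, B6–B7, B3–B8

Each bag holds 2 vertices, so the decomposition has width 1, which upper-bounds the treewidth. Any graph with an edge has treewidth ≥ 1, and G has the edge 7–3. The upper and lower bounds meet at 1, so that is the treewidth.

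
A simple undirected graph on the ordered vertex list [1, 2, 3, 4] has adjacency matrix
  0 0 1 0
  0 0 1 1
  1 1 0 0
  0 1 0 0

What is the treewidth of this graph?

1

A width-1 tree decomposition is:
Bags: B1 = {1, 3}  B2 = {2, 3}  B3 = {2, 4}
Tree: B1–B2, B2–B3
Each bag holds 2 vertices, so the decomposition has width 1, which upper-bounds the treewidth. Any graph with an edge has treewidth ≥ 1, and G has the edge 1–3. Combining the bounds, tw(G) = 1.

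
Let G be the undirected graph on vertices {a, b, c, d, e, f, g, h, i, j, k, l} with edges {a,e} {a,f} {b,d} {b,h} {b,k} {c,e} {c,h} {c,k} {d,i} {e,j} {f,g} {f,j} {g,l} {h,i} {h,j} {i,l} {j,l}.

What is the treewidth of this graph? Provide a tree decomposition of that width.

The largest bag has 4 vertices, giving width 3; this decomposition certifies tw(G) ≤ 3. For the lower bound: the 4 vertex sets {a,f,g}, {e}, {j}, {c,h,i,l} are disjoint, each induces a connected subgraph, and every pair is joined by at least one edge of G. Contracting each set to a single vertex therefore yields K_{4} as a minor, and since treewidth is minor-monotone, tw(G) ≥ tw(K_{4}) = 3. Combining the bounds, tw(G) = 3.

Treewidth 3.
One optimal decomposition is:
Bags: B1 = {a, e, f, g}  B2 = {e, f, g, j}  B3 = {e, g, j, l}  B4 = {c, e, j, l}  B5 = {c, h, j, l}  B6 = {c, h, i, l}  B7 = {c, h, i, k}  B8 = {b, h, i, k}  B9 = {b, d, i, k}
Tree: B1–B2, B2–B3, B3–B4, B4–B5, B5–B6, B6–B7, B7–B8, B8–B9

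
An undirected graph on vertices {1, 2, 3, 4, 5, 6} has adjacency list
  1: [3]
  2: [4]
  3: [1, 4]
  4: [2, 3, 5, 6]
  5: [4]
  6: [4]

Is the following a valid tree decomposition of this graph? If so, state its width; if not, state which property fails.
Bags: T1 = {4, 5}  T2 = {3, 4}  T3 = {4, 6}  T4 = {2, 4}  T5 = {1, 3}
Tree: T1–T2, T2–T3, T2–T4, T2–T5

Vertex coverage: the bags together contain {1, 2, 3, 4, 5, 6}, the full vertex set. Edge coverage: each edge of G has both endpoints in at least one bag. Running intersection: for every vertex, the bags containing it form a connected subtree. All three properties hold, so this is a valid tree decomposition of width max|bag| − 1 = 1, and hence tw(G) ≤ 1.

Yes; width 1.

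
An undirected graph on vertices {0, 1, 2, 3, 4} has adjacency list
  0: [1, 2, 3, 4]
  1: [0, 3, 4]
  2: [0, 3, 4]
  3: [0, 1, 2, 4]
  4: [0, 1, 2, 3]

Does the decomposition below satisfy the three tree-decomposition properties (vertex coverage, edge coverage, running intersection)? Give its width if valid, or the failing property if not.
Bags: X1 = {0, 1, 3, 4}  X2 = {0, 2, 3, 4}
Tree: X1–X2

Every vertex of G appears in some bag (union = {0, 1, 2, 3, 4}); every edge is covered by a bag; and for each vertex v the set of bags containing v is connected in the bag tree. The decomposition is therefore valid. The largest bag has 4 vertices, so the width is 3.

Yes; width 3.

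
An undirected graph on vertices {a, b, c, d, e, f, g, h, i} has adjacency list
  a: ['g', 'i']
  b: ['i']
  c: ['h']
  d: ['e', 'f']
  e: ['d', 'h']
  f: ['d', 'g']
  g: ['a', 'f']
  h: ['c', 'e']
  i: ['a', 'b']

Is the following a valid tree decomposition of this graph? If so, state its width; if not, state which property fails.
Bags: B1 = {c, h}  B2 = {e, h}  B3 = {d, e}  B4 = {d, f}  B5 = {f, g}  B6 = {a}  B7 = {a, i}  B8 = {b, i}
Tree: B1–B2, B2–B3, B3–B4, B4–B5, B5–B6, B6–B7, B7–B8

No — edge (g,a) lies in no bag.

A tree decomposition must satisfy three properties: every vertex lies in some bag; for every edge, both endpoints lie together in some bag; and for every vertex, the bags containing it form a connected subtree. Here edge (g,a) lies in no bag, so the decomposition is invalid.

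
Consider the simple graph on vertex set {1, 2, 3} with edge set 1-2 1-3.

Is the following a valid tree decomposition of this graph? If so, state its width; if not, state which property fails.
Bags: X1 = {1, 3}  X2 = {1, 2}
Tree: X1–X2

Yes; width 1.

Vertex coverage: the bags together contain {1, 2, 3}, the full vertex set. Edge coverage: each edge of G has both endpoints in at least one bag. Running intersection: for every vertex, the bags containing it form a connected subtree. All three properties hold, so this is a valid tree decomposition of width max|bag| − 1 = 1, and hence tw(G) ≤ 1.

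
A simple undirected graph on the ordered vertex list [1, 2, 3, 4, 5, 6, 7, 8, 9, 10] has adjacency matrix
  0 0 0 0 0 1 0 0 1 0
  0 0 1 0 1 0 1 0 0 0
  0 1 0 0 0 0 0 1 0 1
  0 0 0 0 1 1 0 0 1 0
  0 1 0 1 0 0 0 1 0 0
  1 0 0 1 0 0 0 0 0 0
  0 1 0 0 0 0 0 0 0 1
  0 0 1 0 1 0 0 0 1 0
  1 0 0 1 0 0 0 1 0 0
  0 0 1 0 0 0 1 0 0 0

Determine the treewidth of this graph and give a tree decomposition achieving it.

Treewidth 2.
One such decomposition:
Bags: B1 = {1, 4, 6}  B2 = {1, 4, 9}  B3 = {4, 5, 9}  B4 = {5, 8, 9}  B5 = {2, 5, 8}  B6 = {2, 3, 8}  B7 = {2, 3, 7}  B8 = {3, 7, 10}
Tree: B1–B2, B2–B3, B3–B4, B4–B5, B5–B6, B6–B7, B7–B8

Every bag has size at most 3, so the width is 3 − 1 = 2 and tw(G) ≤ 2. Since 6–1–9–4–6 is a cycle in G, G is not acyclic. Forests are exactly the graphs of treewidth ≤ 1, so tw(G) ≥ 2. The upper and lower bounds meet at 2, so that is the treewidth.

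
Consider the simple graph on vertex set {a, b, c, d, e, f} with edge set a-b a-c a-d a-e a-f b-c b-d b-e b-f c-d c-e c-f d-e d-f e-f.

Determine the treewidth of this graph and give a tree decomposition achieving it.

A single bag containing all 6 vertices is trivially a valid decomposition of width 5. Conversely, {a, b, c, d, e, f} is a clique of size 6, and the vertices of any clique must share a bag in every tree decomposition; so some bag has ≥ 6 vertices and tw(G) ≥ 5. The upper and lower bounds meet at 5, so that is the treewidth.

Treewidth 5.
Bags: B1 = {a, b, c, d, e, f}
Tree: (single bag)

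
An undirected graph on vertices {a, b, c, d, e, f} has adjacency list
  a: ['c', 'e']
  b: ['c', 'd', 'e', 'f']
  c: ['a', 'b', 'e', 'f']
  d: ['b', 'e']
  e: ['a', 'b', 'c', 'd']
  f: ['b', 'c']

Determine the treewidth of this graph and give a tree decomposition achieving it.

The largest bag has 3 vertices, giving width 2; this decomposition certifies tw(G) ≤ 2. On the other hand G contains the 3-clique {b, d, e}. A clique must lie in a single bag of any decomposition, so no decomposition can have width below 2. Hence tw(G) = 2 exactly.

Treewidth 2.
Bags: B1 = {b, c, e}  B2 = {b, c, f}  B3 = {a, c, e}  B4 = {b, d, e}
Tree: B1–B2, B1–B3, B1–B4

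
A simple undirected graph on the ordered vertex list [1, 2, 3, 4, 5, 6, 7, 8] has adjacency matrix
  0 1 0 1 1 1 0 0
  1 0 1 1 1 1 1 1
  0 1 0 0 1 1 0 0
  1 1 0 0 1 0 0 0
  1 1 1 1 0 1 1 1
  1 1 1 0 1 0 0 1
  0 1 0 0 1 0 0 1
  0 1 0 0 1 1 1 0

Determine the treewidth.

A width-3 tree decomposition is:
Bags: B1 = {1, 2, 4, 5}  B2 = {1, 2, 5, 6}  B3 = {2, 3, 5, 6}  B4 = {2, 5, 6, 8}  B5 = {2, 5, 7, 8}
Tree: B1–B2, B2–B3, B2–B4, B4–B5
Each bag holds 4 vertices, so the decomposition has width 3, which upper-bounds the treewidth. For the lower bound, the 4 vertices {1, 2, 4, 5} are pairwise adjacent, and any tree decomposition puts a clique entirely inside one bag — forcing width ≥ 3. Therefore the treewidth is 3.

3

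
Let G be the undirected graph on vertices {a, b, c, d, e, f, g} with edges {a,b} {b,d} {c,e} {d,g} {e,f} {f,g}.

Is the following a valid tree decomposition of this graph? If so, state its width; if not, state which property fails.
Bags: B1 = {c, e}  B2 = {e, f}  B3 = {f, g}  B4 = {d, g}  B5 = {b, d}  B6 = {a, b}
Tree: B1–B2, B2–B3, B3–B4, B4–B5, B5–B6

Yes; width 1.

Every vertex of G appears in some bag (union = {a, b, c, d, e, f, g}); every edge is covered by a bag; and for each vertex v the set of bags containing v is connected in the bag tree. The decomposition is therefore valid. The largest bag has 2 vertices, so the width is 1.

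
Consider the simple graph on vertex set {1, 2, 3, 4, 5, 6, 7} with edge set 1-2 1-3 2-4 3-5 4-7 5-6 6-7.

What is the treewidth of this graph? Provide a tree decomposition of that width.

Treewidth 2.
One such decomposition:
Bags: B1 = {1, 3, 5}  B2 = {1, 2, 5}  B3 = {2, 4, 5}  B4 = {4, 5, 7}  B5 = {5, 6, 7}
Tree: B1–B2, B2–B3, B3–B4, B4–B5

Every bag has size at most 3, so the width is 3 − 1 = 2 and tw(G) ≤ 2. Since 5–3–1–2–4–7–6–5 is a cycle in G, G is not acyclic. Forests are exactly the graphs of treewidth ≤ 1, so tw(G) ≥ 2. Hence tw(G) = 2 exactly.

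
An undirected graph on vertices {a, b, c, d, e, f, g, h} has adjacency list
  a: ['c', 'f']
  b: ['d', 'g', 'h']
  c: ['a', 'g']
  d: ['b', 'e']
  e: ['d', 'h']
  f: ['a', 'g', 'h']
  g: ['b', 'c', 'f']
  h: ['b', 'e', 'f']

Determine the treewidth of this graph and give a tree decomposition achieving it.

Treewidth 2.
One optimal decomposition is:
Bags: B1 = {a, c, f}  B2 = {c, f, g}  B3 = {f, g, h}  B4 = {b, g, h}  B5 = {b, e, h}  B6 = {b, d, e}
Tree: B1–B2, B2–B3, B3–B4, B4–B5, B5–B6

The largest bag has 3 vertices, giving width 2; this decomposition certifies tw(G) ≤ 2. The edges a–c–g–f–a form a cycle, so G is not a tree and its treewidth is at least 2. Hence tw(G) = 2 exactly.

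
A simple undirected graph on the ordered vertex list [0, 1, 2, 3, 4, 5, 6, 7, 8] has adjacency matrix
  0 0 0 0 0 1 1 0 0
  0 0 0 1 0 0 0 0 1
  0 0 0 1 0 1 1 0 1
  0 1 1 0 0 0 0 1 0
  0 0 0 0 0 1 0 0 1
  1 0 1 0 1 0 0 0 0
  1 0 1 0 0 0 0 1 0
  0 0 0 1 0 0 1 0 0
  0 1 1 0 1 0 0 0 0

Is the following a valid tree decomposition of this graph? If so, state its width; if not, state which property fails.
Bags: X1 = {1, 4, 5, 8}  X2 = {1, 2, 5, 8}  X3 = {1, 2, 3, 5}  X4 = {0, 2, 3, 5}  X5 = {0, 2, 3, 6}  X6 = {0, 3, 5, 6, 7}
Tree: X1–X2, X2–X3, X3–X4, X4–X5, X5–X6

A tree decomposition must satisfy three properties: every vertex lies in some bag; for every edge, both endpoints lie together in some bag; and for every vertex, the bags containing it form a connected subtree. Here bags containing vertex 5 are not connected in the tree, so the decomposition is invalid.

No — bags containing vertex 5 are not connected in the tree.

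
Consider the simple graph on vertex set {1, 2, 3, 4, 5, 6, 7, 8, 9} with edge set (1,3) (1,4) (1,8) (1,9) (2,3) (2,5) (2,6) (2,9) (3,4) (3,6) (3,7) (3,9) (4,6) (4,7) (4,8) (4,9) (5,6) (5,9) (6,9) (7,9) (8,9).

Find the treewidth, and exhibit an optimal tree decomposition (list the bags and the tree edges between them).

Treewidth 3.
One such decomposition:
Bags: B1 = {3, 4, 6, 9}  B2 = {2, 3, 6, 9}  B3 = {2, 5, 6, 9}  B4 = {1, 3, 4, 9}  B5 = {3, 4, 7, 9}  B6 = {1, 4, 8, 9}
Tree: B1–B2, B2–B3, B1–B4, B4–B5, B4–B6

Every bag has size at most 4, so the width is 4 − 1 = 3 and tw(G) ≤ 3. Conversely, {1, 4, 8, 9} is a clique of size 4, and the vertices of any clique must share a bag in every tree decomposition; so some bag has ≥ 4 vertices and tw(G) ≥ 3. Hence tw(G) = 3 exactly.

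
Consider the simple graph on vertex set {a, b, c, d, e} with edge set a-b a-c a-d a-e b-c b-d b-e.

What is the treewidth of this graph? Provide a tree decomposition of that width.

The largest bag has 3 vertices, giving width 2; this decomposition certifies tw(G) ≤ 2. On the other hand G contains the 3-clique {a, b, d}. A clique must lie in a single bag of any decomposition, so no decomposition can have width below 2. Therefore the treewidth is 2.

Treewidth 2.
One such decomposition:
Bags: B1 = {a, b, e}  B2 = {a, b, d}  B3 = {a, b, c}
Tree: B1–B2, B1–B3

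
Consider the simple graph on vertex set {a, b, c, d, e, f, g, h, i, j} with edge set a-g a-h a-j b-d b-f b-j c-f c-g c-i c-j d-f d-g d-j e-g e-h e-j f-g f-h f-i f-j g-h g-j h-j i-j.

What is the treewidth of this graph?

3

A width-3 tree decomposition is:
Bags: B1 = {b, d, f, j}  B2 = {d, f, g, j}  B3 = {f, g, h, j}  B4 = {c, f, g, j}  B5 = {e, g, h, j}  B6 = {c, f, i, j}  B7 = {a, g, h, j}
Tree: B1–B2, B2–B3, B2–B4, B3–B5, B4–B6, B3–B7
Every bag has size at most 4, so the width is 4 − 1 = 3 and tw(G) ≤ 3. On the other hand G contains the 4-clique {a, g, h, j}. A clique must lie in a single bag of any decomposition, so no decomposition can have width below 3. Hence tw(G) = 3 exactly.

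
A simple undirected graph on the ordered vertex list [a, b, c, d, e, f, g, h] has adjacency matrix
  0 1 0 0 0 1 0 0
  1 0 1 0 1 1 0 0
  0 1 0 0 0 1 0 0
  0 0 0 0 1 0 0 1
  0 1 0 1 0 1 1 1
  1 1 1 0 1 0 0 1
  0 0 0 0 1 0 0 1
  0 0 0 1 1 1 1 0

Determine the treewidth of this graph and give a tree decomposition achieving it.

Treewidth 2.
Bags: B1 = {b, c, f}  B2 = {a, b, f}  B3 = {b, e, f}  B4 = {e, f, h}  B5 = {d, e, h}  B6 = {e, g, h}
Tree: B1–B2, B1–B3, B3–B4, B4–B5, B4–B6

Every bag has size at most 3, so the width is 3 − 1 = 2 and tw(G) ≤ 2. On the other hand G contains the 3-clique {d, e, h}. A clique must lie in a single bag of any decomposition, so no decomposition can have width below 2. Therefore the treewidth is 2.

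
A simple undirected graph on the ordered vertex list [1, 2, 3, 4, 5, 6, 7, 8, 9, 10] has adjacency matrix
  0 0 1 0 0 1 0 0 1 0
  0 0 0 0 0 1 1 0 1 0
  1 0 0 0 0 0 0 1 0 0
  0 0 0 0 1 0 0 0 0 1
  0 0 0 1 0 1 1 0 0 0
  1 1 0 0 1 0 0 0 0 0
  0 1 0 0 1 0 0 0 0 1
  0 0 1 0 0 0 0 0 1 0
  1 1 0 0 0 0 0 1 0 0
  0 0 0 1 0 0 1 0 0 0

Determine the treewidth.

2

A width-2 tree decomposition is:
Bags: B1 = {1, 3, 8}  B2 = {1, 8, 9}  B3 = {1, 6, 9}  B4 = {2, 6, 9}  B5 = {2, 5, 6}  B6 = {2, 5, 7}  B7 = {4, 5, 7}  B8 = {4, 7, 10}
Tree: B1–B2, B2–B3, B3–B4, B4–B5, B5–B6, B6–B7, B7–B8
Every bag has size at most 3, so the width is 3 − 1 = 2 and tw(G) ≤ 2. Since 3–8–9–1–3 is a cycle in G, G is not acyclic. Forests are exactly the graphs of treewidth ≤ 1, so tw(G) ≥ 2. Therefore the treewidth is 2.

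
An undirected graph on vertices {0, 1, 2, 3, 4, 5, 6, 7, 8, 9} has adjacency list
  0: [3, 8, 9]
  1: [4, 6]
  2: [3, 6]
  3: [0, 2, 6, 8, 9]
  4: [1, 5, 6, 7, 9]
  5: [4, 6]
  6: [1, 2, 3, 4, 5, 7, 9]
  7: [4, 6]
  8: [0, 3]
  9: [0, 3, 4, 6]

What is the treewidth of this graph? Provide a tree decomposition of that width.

Treewidth 2.
One optimal decomposition is:
Bags: B1 = {4, 6, 9}  B2 = {4, 5, 6}  B3 = {3, 6, 9}  B4 = {4, 6, 7}  B5 = {0, 3, 9}  B6 = {2, 3, 6}  B7 = {0, 3, 8}  B8 = {1, 4, 6}
Tree: B1–B2, B1–B3, B1–B4, B3–B5, B3–B6, B5–B7, B4–B8

Each bag holds 3 vertices, so the decomposition has width 2, which upper-bounds the treewidth. On the other hand G contains the 3-clique {0, 3, 8}. A clique must lie in a single bag of any decomposition, so no decomposition can have width below 2. Hence tw(G) = 2 exactly.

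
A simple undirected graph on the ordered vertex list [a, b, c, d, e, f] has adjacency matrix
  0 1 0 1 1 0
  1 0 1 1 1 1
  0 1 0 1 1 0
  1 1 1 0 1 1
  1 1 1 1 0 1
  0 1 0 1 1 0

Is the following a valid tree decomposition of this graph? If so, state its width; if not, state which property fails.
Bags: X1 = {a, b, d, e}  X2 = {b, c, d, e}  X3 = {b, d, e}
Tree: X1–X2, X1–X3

A tree decomposition must satisfy three properties: every vertex lies in some bag; for every edge, both endpoints lie together in some bag; and for every vertex, the bags containing it form a connected subtree. Here vertex f appears in no bag, so the decomposition is invalid.

No — vertex f appears in no bag.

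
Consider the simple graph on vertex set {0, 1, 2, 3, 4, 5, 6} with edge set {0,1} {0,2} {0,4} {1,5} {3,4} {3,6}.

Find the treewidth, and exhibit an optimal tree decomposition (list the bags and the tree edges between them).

Each bag holds 2 vertices, so the decomposition has width 1, which upper-bounds the treewidth. G has an edge, so its treewidth is at least 1. Hence tw(G) = 1 exactly.

Treewidth 1.
One optimal decomposition is:
Bags: B1 = {0, 4}  B2 = {0, 1}  B3 = {3, 4}  B4 = {0, 2}  B5 = {3, 6}  B6 = {1, 5}
Tree: B1–B2, B1–B3, B2–B4, B3–B5, B2–B6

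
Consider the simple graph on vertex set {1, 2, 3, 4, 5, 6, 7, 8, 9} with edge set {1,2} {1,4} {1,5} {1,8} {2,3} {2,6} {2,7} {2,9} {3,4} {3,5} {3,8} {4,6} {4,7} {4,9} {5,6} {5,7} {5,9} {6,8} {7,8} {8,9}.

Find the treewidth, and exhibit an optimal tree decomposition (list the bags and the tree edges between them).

The largest bag has 5 vertices, giving width 4; this decomposition certifies tw(G) ≤ 4. For the lower bound: the 5 vertex sets {4,9}, {7,8}, {1,2}, {5}, {6} are disjoint, each induces a connected subgraph, and every pair is joined by at least one edge of G. Contracting each set to a single vertex therefore yields K_{5} as a minor, and since treewidth is minor-monotone, tw(G) ≥ tw(K_{5}) = 4. The upper and lower bounds meet at 4, so that is the treewidth.

Treewidth 4.
One optimal decomposition is:
Bags: B1 = {2, 4, 5, 8, 9}  B2 = {2, 4, 5, 7, 8}  B3 = {1, 2, 4, 5, 8}  B4 = {2, 4, 5, 6, 8}  B5 = {2, 3, 4, 5, 8}
Tree: B1–B2, B2–B3, B3–B4, B4–B5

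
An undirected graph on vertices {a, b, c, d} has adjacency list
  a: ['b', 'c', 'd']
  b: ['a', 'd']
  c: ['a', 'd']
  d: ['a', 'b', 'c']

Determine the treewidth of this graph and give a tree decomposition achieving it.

Treewidth 2.
Bags: B1 = {a, b, d}  B2 = {a, c, d}
Tree: B1–B2

Every bag has size at most 3, so the width is 3 − 1 = 2 and tw(G) ≤ 2. Conversely, {a, c, d} is a clique of size 3, and the vertices of any clique must share a bag in every tree decomposition; so some bag has ≥ 3 vertices and tw(G) ≥ 2. Combining the bounds, tw(G) = 2.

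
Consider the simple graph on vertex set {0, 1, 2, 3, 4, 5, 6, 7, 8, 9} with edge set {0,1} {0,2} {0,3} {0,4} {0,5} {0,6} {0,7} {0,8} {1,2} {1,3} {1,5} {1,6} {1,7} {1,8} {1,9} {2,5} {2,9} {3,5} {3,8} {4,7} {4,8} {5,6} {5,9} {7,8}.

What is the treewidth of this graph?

A width-3 tree decomposition is:
Bags: B1 = {0, 1, 7, 8}  B2 = {0, 1, 3, 8}  B3 = {0, 1, 3, 5}  B4 = {0, 1, 5, 6}  B5 = {0, 1, 2, 5}  B6 = {1, 2, 5, 9}  B7 = {0, 4, 7, 8}
Tree: B1–B2, B2–B3, B3–B4, B4–B5, B5–B6, B1–B7
Each bag holds 4 vertices, so the decomposition has width 3, which upper-bounds the treewidth. For the lower bound, the 4 vertices {0, 1, 3, 8} are pairwise adjacent, and any tree decomposition puts a clique entirely inside one bag — forcing width ≥ 3. Combining the bounds, tw(G) = 3.

3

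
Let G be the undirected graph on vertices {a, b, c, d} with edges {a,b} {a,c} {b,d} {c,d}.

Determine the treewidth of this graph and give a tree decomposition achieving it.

The largest bag has 3 vertices, giving width 2; this decomposition certifies tw(G) ≤ 2. For the lower bound, G contains the cycle d–c–a–b–d, so G is not a forest; only forests have treewidth ≤ 1, hence tw(G) ≥ 2. The upper and lower bounds meet at 2, so that is the treewidth.

Treewidth 2.
One such decomposition:
Bags: B1 = {a, c, d}  B2 = {a, b, d}
Tree: B1–B2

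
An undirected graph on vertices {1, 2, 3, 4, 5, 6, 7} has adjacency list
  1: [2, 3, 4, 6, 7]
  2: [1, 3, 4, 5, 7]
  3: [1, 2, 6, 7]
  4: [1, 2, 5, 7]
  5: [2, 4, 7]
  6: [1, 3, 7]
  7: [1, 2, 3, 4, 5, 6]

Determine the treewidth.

3

A width-3 tree decomposition is:
Bags: B1 = {1, 2, 4, 7}  B2 = {1, 2, 3, 7}  B3 = {1, 3, 6, 7}  B4 = {2, 4, 5, 7}
Tree: B1–B2, B2–B3, B1–B4
Every bag has size at most 4, so the width is 4 − 1 = 3 and tw(G) ≤ 3. Conversely, {1, 2, 3, 7} is a clique of size 4, and the vertices of any clique must share a bag in every tree decomposition; so some bag has ≥ 4 vertices and tw(G) ≥ 3. The upper and lower bounds meet at 3, so that is the treewidth.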